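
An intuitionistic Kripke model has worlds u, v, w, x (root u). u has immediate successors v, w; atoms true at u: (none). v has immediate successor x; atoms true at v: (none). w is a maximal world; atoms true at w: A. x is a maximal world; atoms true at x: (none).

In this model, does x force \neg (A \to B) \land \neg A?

No

x \nVdash \neg (A \to B) \land \neg A since x fails \neg (A \to B).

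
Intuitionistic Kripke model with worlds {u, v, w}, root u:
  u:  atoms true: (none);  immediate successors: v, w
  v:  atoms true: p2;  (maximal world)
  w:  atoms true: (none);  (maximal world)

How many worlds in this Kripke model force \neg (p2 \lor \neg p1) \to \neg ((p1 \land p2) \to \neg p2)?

u: forces it.
v: forces it.
w: forces it.
Worlds forcing the formula: {u, v, w}.

3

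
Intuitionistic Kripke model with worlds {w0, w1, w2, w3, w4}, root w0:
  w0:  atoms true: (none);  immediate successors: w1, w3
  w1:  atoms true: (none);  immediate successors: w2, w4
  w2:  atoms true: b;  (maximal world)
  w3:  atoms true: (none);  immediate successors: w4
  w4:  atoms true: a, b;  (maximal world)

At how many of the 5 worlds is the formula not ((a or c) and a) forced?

w0: does not force it — w0 does not force not ((a or c) and a) since w4 is accessible from w0 and w4 forces (a or c) and a.
w1: does not force it — w1 does not force not ((a or c) and a) since w4 is accessible from w1 and w4 forces (a or c) and a.
w2: forces it.
w3: does not force it.
w4: does not force it.
Worlds forcing the formula: {w2}.

1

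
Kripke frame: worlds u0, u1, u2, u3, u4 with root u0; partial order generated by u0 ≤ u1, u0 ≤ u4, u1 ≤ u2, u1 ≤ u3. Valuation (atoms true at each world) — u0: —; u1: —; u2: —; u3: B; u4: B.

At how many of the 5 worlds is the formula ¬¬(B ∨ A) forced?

2

u0: does not force it — u0 ⊮ ¬¬(B ∨ A) since u2 is accessible from u0 and u2 ⊩ ¬(B ∨ A).
u1: does not force it.
u2: does not force it.
u3: forces it.
u4: forces it.
Worlds forcing the formula: {u3, u4}.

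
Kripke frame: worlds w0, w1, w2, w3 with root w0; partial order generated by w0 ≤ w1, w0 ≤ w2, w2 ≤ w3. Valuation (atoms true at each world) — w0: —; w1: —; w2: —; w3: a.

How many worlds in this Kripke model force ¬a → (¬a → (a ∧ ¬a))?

w0: does not force it — w0 ⊮ ¬a → (¬a → (a ∧ ¬a)): at the accessible world w1, w1 ⊩ ¬a but w1 ⊮ ¬a → (a ∧ ¬a).
w1: does not force it — w1 ⊮ ¬a → (¬a → (a ∧ ¬a)): already at w1 itself, w1 ⊩ ¬a but w1 ⊮ ¬a → (a ∧ ¬a).
w2: forces it.
w3: forces it.
Worlds forcing the formula: {w2, w3}.

2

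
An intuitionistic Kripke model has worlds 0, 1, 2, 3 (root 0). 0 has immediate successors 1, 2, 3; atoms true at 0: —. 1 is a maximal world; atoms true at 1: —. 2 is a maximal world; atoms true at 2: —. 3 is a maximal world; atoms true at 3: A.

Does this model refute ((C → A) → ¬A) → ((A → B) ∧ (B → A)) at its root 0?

0 ⊩ ((C → A) → ¬A) → ((A → B) ∧ (B → A)): every world accessible from 0 that forces (C → A) → ¬A (namely 1, 2) also forces (A → B) ∧ (B → A).
So the root 0 forces ((C → A) → ¬A) → ((A → B) ∧ (B → A)); the model is not a countermodel.

No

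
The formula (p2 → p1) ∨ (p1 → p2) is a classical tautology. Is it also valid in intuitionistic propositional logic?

No

This is the Gödel–Dummett linearity axiom, which is not intuitionistically valid.
A Kripke countermodel: worlds 0, 1, 2; order generated by 0 ≤ 1, 0 ≤ 2; atoms true at each world — 0:{}; 1:{p2}; 2:{p1}.
0 ⊮ (p2 → p1) ∨ (p1 → p2): neither disjunct is forced at 0.
0 ⊮ p2 → p1: at the accessible world 1, 1 ⊩ p2 but 1 ⊮ p1.
1 lacks atom p1, so 1 ⊮ p1.
So the root 0 does not force the formula.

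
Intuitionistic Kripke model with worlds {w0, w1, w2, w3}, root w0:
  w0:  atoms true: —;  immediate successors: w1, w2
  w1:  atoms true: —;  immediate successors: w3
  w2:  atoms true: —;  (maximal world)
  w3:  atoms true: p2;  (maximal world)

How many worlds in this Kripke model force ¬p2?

1

w0: does not force it — w0 ⊮ ¬p2 since w3 is accessible from w0 and w3 ⊩ p2.
w1: does not force it — w1 ⊮ ¬p2 since w3 is accessible from w1 and w3 ⊩ p2.
w2: forces it.
w3: does not force it — w3 ⊮ ¬p2 since w3 is accessible from w3 and w3 ⊩ p2.
Worlds forcing the formula: {w2}.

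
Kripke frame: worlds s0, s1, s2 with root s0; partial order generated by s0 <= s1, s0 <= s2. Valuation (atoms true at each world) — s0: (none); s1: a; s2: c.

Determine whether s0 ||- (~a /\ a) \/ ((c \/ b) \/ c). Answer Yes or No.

No

s0 ||-/- (~a /\ a) \/ ((c \/ b) \/ c): neither disjunct is forced at s0.
s0 ||-/- ~a /\ a since s0 fails ~a.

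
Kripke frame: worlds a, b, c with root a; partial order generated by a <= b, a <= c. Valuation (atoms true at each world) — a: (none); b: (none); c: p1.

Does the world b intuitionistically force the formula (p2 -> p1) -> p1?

No

b ||-/- (p2 -> p1) -> p1: already at b itself, b ||- p2 -> p1 but b ||-/- p1.
b lacks atom p1, so b ||-/- p1.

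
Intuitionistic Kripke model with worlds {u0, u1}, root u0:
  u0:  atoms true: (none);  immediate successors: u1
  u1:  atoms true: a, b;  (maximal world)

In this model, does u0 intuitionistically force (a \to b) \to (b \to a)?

Yes

u0 \Vdash (a \to b) \to (b \to a): every world accessible from u0 that forces a \to b (namely u0, u1) also forces b \to a.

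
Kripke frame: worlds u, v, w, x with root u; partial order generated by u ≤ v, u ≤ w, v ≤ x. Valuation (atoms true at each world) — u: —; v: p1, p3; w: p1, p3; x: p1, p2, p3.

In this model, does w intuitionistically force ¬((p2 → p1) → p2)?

w ⊩ ¬((p2 → p1) → p2): no world accessible from w forces (p2 → p1) → p2.

Yes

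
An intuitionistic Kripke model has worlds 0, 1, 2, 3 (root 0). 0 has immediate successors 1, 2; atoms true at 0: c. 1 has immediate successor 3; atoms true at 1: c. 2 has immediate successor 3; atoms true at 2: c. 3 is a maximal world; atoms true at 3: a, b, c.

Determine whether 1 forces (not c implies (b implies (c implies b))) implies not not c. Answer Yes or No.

1 forces (not c implies (b implies (c implies b))) implies not not c: every world accessible from 1 that forces not c implies (b implies (c implies b)) (namely 1, 3) also forces not not c.

Yes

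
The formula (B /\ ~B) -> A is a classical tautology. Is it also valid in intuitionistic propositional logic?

This is an instance of ex falso quodlibet, which is intuitionistically derivable.
No world can force both B and ~B, so the antecedent B /\ ~B is never forced and the implication holds vacuously at every world.

Yes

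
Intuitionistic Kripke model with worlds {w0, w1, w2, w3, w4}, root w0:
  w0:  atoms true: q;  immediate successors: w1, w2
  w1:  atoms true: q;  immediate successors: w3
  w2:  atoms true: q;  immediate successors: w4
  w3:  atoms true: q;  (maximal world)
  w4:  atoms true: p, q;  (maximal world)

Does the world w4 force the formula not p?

No

w4 does not force not p since w4 is accessible from w4 and w4 forces p.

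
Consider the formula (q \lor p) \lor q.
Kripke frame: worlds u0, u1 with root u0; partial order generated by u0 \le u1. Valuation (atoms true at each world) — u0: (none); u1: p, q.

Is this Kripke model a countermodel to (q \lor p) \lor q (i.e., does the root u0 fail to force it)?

u0 \nVdash (q \lor p) \lor q: neither disjunct is forced at u0.
u0 \nVdash q \lor p: neither disjunct is forced at u0.
u0 lacks atom q, so u0 \nVdash q.
So the root u0 does not force (q \lor p) \lor q; the model is a countermodel.

Yes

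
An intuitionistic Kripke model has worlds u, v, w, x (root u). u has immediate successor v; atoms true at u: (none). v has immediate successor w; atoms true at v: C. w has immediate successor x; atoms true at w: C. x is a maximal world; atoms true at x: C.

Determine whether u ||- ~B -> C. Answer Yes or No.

No

u ||-/- ~B -> C: already at u itself, u ||- ~B but u ||-/- C.
u lacks atom C, so u ||-/- C.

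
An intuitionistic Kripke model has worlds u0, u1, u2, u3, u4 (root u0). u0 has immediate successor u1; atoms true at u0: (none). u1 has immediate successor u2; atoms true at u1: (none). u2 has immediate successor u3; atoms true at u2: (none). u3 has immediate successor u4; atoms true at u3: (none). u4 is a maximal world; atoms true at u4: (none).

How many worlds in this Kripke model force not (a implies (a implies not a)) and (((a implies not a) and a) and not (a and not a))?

u0: does not force it — u0 does not force not (a implies (a implies not a)) and (((a implies not a) and a) and not (a and not a)) since u0 fails not (a implies (a implies not a)).
u1: does not force it — u1 does not force not (a implies (a implies not a)) and (((a implies not a) and a) and not (a and not a)) since u1 fails not (a implies (a implies not a)).
u2: does not force it — u2 does not force not (a implies (a implies not a)) and (((a implies not a) and a) and not (a and not a)) since u2 fails not (a implies (a implies not a)).
u3: does not force it.
u4: does not force it.
Worlds forcing the formula: { }.

0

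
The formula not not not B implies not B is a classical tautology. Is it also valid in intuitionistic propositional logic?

Yes

This is triple-negation reduction, which is intuitionistically derivable.
Assume not not not B and suppose B. Then not not B (double-negation introduction), contradicting not not not B. So not B.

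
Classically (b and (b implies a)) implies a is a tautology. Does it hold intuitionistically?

This is modus ponens in implicational form, which is intuitionistically derivable.
If a world forces b and b implies a, then applying the implication at that world (which is accessible from itself) gives a.

Yes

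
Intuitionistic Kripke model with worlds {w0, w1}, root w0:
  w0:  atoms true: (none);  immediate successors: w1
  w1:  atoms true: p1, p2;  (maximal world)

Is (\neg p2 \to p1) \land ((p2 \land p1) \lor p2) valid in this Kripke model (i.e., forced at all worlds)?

Not every world: w0 \nVdash (\neg p2 \to p1) \land ((p2 \land p1) \lor p2).
w0 \nVdash (\neg p2 \to p1) \land ((p2 \land p1) \lor p2) since w0 fails (p2 \land p1) \lor p2.

No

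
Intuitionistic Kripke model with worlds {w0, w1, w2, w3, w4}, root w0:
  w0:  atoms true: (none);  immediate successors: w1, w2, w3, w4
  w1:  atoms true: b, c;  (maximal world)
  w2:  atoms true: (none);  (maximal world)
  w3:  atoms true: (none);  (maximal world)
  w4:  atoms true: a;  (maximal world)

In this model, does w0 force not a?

No

w0 does not force not a since w4 is accessible from w0 and w4 forces a.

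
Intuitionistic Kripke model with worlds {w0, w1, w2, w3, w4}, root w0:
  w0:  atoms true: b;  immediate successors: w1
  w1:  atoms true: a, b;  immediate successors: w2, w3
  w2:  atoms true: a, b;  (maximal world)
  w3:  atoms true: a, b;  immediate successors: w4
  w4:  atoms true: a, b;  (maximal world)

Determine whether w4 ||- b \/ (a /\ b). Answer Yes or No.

w4 ||- b \/ (a /\ b) via the disjunct b.

Yes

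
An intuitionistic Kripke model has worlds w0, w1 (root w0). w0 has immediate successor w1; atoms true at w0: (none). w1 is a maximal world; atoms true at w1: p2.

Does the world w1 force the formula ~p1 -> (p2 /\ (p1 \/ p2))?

Yes

w1 ||- ~p1 -> (p2 /\ (p1 \/ p2)): every world accessible from w1 that forces ~p1 (namely w1) also forces p2 /\ (p1 \/ p2).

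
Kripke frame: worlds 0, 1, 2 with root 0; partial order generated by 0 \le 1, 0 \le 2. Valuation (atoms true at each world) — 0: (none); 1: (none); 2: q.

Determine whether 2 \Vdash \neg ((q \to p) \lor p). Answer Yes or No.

2 \Vdash \neg ((q \to p) \lor p): no world accessible from 2 forces (q \to p) \lor p.

Yes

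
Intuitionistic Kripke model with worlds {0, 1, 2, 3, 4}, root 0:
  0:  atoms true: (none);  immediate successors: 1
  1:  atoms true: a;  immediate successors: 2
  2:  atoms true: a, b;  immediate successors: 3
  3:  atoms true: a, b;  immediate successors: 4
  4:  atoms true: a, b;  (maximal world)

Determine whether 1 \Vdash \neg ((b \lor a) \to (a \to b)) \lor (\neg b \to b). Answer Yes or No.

Yes

1 \Vdash \neg ((b \lor a) \to (a \to b)) \lor (\neg b \to b) via the disjunct \neg b \to b.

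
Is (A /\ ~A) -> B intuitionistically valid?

This is an instance of ex falso quodlibet, which is intuitionistically derivable.
No world can force both A and ~A, so the antecedent A /\ ~A is never forced and the implication holds vacuously at every world.

Yes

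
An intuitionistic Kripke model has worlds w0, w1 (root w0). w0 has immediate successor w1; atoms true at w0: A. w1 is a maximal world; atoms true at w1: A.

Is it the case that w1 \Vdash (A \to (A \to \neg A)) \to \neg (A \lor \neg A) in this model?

Yes

w1 \Vdash (A \to (A \to \neg A)) \to \neg (A \lor \neg A) vacuously: no world accessible from w1 forces the antecedent A \to (A \to \neg A).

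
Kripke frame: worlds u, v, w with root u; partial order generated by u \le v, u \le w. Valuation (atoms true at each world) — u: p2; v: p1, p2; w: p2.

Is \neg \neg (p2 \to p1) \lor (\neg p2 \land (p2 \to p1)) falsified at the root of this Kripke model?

u \nVdash \neg \neg (p2 \to p1) \lor (\neg p2 \land (p2 \to p1)): neither disjunct is forced at u.
u \nVdash \neg \neg (p2 \to p1) since w is accessible from u and w \Vdash \neg (p2 \to p1).
w \Vdash \neg (p2 \to p1): no world accessible from w forces p2 \to p1.
So the root u does not force \neg \neg (p2 \to p1) \lor (\neg p2 \land (p2 \to p1)); the model is a countermodel.

Yes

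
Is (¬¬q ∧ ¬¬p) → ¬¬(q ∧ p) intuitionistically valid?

Yes

This is the distribution of double negation over conjunction, which is intuitionistically derivable.
Assume ¬¬q, ¬¬p, and ¬(q ∧ p). From q we'd get ¬p (since q ∧ p is refuted), contradicting ¬¬p; so ¬q, contradicting ¬¬q.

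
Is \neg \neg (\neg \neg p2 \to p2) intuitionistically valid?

Yes

This is the double negation of double-negation elimination, which is intuitionistically derivable.
By Glivenko's theorem the double negation of any classical propositional tautology is intuitionistically provable; \neg \neg p2 \to p2 is classically a tautology.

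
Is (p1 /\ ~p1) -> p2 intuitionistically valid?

Yes

This is an instance of ex falso quodlibet, which is intuitionistically derivable.
No world can force both p1 and ~p1, so the antecedent p1 /\ ~p1 is never forced and the implication holds vacuously at every world.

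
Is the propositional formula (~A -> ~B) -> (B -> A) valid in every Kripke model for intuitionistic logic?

This is the converse of contraposition, which is not intuitionistically valid.
A Kripke countermodel: worlds a, b; order generated by a <= b; atoms true at each world — a:{B}; b:{A,B}.
a ||-/- (~A -> ~B) -> (B -> A): already at a itself, a ||- ~A -> ~B but a ||-/- B -> A.
a ||-/- B -> A: already at a itself, a ||- B but a ||-/- A.
a lacks atom A, so a ||-/- A.
So the root a does not force the formula.

No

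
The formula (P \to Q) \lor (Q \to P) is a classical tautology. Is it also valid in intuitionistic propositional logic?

No

This is the Gödel–Dummett linearity axiom, which is not intuitionistically valid.
A Kripke countermodel: worlds u, v, w; order generated by u \le v, u \le w; atoms true at each world — u:{}; v:{P}; w:{Q}.
u \nVdash (P \to Q) \lor (Q \to P): neither disjunct is forced at u.
u \nVdash P \to Q: at the accessible world v, v \Vdash P but v \nVdash Q.
v lacks atom Q, so v \nVdash Q.
So the root u does not force the formula.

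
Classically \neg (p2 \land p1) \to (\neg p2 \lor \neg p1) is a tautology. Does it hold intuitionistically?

No

This is the constructively invalid direction of De Morgan's law for conjunction, which is not intuitionistically valid.
A Kripke countermodel: worlds u, v, w; order generated by u \le v, u \le w; atoms true at each world — u:{}; v:{p2}; w:{p1}.
u \nVdash \neg (p2 \land p1) \to (\neg p2 \lor \neg p1): already at u itself, u \Vdash \neg (p2 \land p1) but u \nVdash \neg p2 \lor \neg p1.
u \nVdash \neg p2 \lor \neg p1: neither disjunct is forced at u.
u \nVdash \neg p2 since v is accessible from u and v \Vdash p2.
So the root u does not force the formula.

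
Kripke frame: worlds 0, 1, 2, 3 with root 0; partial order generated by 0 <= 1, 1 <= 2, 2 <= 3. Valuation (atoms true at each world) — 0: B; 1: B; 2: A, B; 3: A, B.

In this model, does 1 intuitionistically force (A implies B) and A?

No

1 does not force (A implies B) and A since 1 fails A.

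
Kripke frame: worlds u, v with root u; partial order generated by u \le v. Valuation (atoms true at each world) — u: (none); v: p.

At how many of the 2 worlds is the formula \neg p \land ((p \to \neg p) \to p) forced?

0

u: does not force it — u \nVdash \neg p \land ((p \to \neg p) \to p) since u fails \neg p.
v: does not force it — v \nVdash \neg p \land ((p \to \neg p) \to p) since v fails \neg p.
Worlds forcing the formula: { }.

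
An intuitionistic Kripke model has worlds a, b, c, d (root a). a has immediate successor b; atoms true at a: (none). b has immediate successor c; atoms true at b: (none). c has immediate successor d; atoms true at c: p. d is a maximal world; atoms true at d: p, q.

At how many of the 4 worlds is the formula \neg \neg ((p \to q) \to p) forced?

4

a: forces it.
b: forces it.
c: forces it.
d: forces it.
Worlds forcing the formula: {a, b, c, d}.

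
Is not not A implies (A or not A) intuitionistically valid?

This is a variant of double-negation elimination (deriving excluded middle from double negation), which is not intuitionistically valid.
A Kripke countermodel: worlds a, b; order generated by a <= b; atoms true at each world — a:{}; b:{A}.
a does not force not not A implies (A or not A): already at a itself, a forces not not A but a does not force A or not A.
a does not force A or not A: neither disjunct is forced at a.
a lacks atom A, so a does not force A.
So the root a does not force the formula.

No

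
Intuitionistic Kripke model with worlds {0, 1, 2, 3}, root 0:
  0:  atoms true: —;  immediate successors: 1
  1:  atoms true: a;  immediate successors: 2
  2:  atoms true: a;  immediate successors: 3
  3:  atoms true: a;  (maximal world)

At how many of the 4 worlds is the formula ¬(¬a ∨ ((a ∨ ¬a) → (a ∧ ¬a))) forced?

0: forces it.
1: forces it.
2: forces it.
3: forces it.
Worlds forcing the formula: {0, 1, 2, 3}.

4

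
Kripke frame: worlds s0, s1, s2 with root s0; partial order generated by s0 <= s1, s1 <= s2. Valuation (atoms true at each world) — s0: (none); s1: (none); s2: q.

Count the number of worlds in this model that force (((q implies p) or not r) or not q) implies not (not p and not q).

3

s0: forces it.
s1: forces it.
s2: forces it.
Worlds forcing the formula: {s0, s1, s2}.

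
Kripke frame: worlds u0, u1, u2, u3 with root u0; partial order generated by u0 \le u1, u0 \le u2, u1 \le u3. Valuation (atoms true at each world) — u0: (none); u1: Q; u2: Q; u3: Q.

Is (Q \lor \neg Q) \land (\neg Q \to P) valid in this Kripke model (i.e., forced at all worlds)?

No

Not every world: u0 \nVdash (Q \lor \neg Q) \land (\neg Q \to P).
u0 \nVdash (Q \lor \neg Q) \land (\neg Q \to P) since u0 fails Q \lor \neg Q.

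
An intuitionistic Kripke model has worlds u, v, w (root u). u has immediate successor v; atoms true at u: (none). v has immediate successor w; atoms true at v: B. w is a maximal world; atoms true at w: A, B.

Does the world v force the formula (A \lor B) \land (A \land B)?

v \nVdash (A \lor B) \land (A \land B) since v fails A \land B.

No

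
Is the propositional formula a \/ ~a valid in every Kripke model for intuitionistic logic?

No

This is the law of excluded middle, which is not intuitionistically valid.
A Kripke countermodel: worlds u, v; order generated by u <= v; atoms true at each world — u:{}; v:{a}.
u ||-/- a \/ ~a: neither disjunct is forced at u.
u lacks atom a, so u ||-/- a.
So the root u does not force the formula.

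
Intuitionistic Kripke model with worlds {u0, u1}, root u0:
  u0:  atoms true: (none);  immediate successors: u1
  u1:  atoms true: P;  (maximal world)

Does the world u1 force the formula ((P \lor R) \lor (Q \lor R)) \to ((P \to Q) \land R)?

No

u1 \nVdash ((P \lor R) \lor (Q \lor R)) \to ((P \to Q) \land R): already at u1 itself, u1 \Vdash (P \lor R) \lor (Q \lor R) but u1 \nVdash (P \to Q) \land R.
u1 \nVdash (P \to Q) \land R since u1 fails P \to Q.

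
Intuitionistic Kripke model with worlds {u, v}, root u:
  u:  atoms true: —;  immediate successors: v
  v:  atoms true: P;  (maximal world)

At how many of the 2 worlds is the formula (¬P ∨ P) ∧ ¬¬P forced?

u: does not force it — u ⊮ (¬P ∨ P) ∧ ¬¬P since u fails ¬P ∨ P.
v: forces it.
Worlds forcing the formula: {v}.

1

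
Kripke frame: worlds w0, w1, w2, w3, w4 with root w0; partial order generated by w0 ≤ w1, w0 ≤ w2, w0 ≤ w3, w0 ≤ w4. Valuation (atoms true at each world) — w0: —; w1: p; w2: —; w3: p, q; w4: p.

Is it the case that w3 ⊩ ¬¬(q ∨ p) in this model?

w3 ⊩ ¬¬(q ∨ p): no world accessible from w3 forces ¬(q ∨ p).

Yes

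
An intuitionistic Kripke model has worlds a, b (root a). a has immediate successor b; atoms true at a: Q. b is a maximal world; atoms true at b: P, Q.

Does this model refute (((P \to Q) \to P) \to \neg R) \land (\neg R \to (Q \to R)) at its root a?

Yes

a \nVdash (((P \to Q) \to P) \to \neg R) \land (\neg R \to (Q \to R)) since a fails \neg R \to (Q \to R).
So the root a does not force (((P \to Q) \to P) \to \neg R) \land (\neg R \to (Q \to R)); the model is a countermodel.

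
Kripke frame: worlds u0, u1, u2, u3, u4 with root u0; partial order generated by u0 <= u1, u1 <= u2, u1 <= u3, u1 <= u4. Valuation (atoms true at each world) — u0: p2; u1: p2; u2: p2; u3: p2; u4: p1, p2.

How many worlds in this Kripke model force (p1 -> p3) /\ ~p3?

u0: does not force it — u0 ||-/- (p1 -> p3) /\ ~p3 since u0 fails p1 -> p3.
u1: does not force it — u1 ||-/- (p1 -> p3) /\ ~p3 since u1 fails p1 -> p3.
u2: forces it.
u3: forces it.
u4: does not force it.
Worlds forcing the formula: {u2, u3}.

2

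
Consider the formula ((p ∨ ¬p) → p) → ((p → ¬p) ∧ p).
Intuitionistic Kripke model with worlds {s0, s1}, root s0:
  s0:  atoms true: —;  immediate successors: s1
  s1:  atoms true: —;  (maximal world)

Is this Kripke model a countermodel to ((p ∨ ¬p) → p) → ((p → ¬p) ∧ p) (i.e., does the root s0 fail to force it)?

s0 ⊩ ((p ∨ ¬p) → p) → ((p → ¬p) ∧ p) vacuously: no world accessible from s0 forces the antecedent (p ∨ ¬p) → p.
So the root s0 forces ((p ∨ ¬p) → p) → ((p → ¬p) ∧ p); the model is not a countermodel.

No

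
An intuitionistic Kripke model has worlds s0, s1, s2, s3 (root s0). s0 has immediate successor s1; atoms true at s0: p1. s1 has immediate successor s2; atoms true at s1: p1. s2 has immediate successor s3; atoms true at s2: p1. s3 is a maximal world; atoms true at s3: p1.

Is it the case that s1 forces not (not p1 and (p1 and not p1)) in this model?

Yes

s1 forces not (not p1 and (p1 and not p1)): no world accessible from s1 forces not p1 and (p1 and not p1).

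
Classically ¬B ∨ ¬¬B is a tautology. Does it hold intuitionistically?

No

This is the weak law of excluded middle, which is not intuitionistically valid.
A Kripke countermodel: worlds w0, w1, w2; order generated by w0 ≤ w1, w0 ≤ w2; atoms true at each world — w0:{}; w1:{B}; w2:{}.
w0 ⊮ ¬B ∨ ¬¬B: neither disjunct is forced at w0.
w0 ⊮ ¬B since w1 is accessible from w0 and w1 ⊩ B.
So the root w0 does not force the formula.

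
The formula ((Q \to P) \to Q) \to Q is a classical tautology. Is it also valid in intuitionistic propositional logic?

No

This is Peirce's law, which is not intuitionistically valid.
A Kripke countermodel: worlds 0, 1; order generated by 0 \le 1; atoms true at each world — 0:{}; 1:{Q}.
0 \nVdash ((Q \to P) \to Q) \to Q: already at 0 itself, 0 \Vdash (Q \to P) \to Q but 0 \nVdash Q.
0 lacks atom Q, so 0 \nVdash Q.
So the root 0 does not force the formula.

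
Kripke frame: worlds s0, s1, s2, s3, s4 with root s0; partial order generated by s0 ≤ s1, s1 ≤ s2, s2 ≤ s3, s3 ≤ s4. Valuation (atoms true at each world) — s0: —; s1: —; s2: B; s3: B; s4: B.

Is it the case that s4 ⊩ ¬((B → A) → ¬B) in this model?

No

s4 ⊮ ¬((B → A) → ¬B) since s4 is accessible from s4 and s4 ⊩ (B → A) → ¬B.
s4 ⊩ (B → A) → ¬B vacuously: no world accessible from s4 forces the antecedent B → A.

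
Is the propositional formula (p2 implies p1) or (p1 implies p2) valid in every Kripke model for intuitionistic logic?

No

This is the Gödel–Dummett linearity axiom, which is not intuitionistically valid.
A Kripke countermodel: worlds 0, 1, 2; order generated by 0 <= 1, 0 <= 2; atoms true at each world — 0:{}; 1:{p2}; 2:{p1}.
0 does not force (p2 implies p1) or (p1 implies p2): neither disjunct is forced at 0.
0 does not force p2 implies p1: at the accessible world 1, 1 forces p2 but 1 does not force p1.
1 lacks atom p1, so 1 does not force p1.
So the root 0 does not force the formula.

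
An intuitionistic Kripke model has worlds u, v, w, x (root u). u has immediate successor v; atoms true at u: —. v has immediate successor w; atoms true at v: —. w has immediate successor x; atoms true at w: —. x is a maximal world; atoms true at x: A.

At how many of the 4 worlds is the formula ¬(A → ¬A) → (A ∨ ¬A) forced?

1

u: does not force it — u ⊮ ¬(A → ¬A) → (A ∨ ¬A): already at u itself, u ⊩ ¬(A → ¬A) but u ⊮ A ∨ ¬A.
v: does not force it.
w: does not force it.
x: forces it.
Worlds forcing the formula: {x}.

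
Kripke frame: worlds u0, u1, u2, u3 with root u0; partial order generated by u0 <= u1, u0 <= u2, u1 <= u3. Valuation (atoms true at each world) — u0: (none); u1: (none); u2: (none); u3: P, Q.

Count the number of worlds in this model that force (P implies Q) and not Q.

u0: does not force it — u0 does not force (P implies Q) and not Q since u0 fails not Q.
u1: does not force it — u1 does not force (P implies Q) and not Q since u1 fails not Q.
u2: forces it.
u3: does not force it.
Worlds forcing the formula: {u2}.

1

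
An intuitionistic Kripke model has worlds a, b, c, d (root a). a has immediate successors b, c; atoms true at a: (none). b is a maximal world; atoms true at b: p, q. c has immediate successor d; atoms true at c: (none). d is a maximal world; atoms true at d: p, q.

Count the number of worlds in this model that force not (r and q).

a: forces it.
b: forces it.
c: forces it.
d: forces it.
Worlds forcing the formula: {a, b, c, d}.

4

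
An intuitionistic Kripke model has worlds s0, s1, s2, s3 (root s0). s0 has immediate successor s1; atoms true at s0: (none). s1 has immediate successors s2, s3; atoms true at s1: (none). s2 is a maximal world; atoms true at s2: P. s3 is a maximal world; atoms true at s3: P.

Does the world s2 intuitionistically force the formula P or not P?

Yes

s2 forces P or not P via the disjunct P.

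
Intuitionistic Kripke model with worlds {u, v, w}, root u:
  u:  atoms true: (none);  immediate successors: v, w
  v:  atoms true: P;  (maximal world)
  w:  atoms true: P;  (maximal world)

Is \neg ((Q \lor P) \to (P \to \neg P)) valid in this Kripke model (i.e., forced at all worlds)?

u \Vdash \neg ((Q \lor P) \to (P \to \neg P)): no world accessible from u forces (Q \lor P) \to (P \to \neg P).
Since the root u forces \neg ((Q \lor P) \to (P \to \neg P)) and forcing is persistent (monotone upward), every world forces it.

Yes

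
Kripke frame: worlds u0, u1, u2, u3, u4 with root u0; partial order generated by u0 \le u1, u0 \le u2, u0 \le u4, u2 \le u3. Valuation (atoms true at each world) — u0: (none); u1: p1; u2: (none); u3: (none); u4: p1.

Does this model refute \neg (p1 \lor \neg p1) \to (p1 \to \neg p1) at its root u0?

u0 \Vdash \neg (p1 \lor \neg p1) \to (p1 \to \neg p1) vacuously: no world accessible from u0 forces the antecedent \neg (p1 \lor \neg p1).
So the root u0 forces \neg (p1 \lor \neg p1) \to (p1 \to \neg p1); the model is not a countermodel.

No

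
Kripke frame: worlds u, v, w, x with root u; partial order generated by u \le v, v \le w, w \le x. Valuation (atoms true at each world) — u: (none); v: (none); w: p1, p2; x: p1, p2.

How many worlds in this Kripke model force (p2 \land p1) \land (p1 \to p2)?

u: does not force it — u \nVdash (p2 \land p1) \land (p1 \to p2) since u fails p2 \land p1.
v: does not force it.
w: forces it.
x: forces it.
Worlds forcing the formula: {w, x}.

2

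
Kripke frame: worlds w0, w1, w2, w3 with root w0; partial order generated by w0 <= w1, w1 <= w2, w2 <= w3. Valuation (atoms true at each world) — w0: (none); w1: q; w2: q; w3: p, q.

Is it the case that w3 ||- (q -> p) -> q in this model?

Yes

w3 ||- (q -> p) -> q: every world accessible from w3 that forces q -> p (namely w3) also forces q.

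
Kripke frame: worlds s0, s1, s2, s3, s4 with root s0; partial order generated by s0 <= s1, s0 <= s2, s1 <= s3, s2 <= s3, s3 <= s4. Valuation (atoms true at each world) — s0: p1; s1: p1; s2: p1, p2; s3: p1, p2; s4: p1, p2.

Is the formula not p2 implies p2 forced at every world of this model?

s0 forces not p2 implies p2 vacuously: no world accessible from s0 forces the antecedent not p2.
Since the root s0 forces not p2 implies p2 and forcing is persistent (monotone upward), every world forces it.

Yes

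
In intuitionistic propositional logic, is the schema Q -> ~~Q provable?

This is double-negation introduction, which is intuitionistically derivable.
If a world forces Q then every accessible world forces Q (persistence), so none forces ~Q; hence ~~Q.

Yes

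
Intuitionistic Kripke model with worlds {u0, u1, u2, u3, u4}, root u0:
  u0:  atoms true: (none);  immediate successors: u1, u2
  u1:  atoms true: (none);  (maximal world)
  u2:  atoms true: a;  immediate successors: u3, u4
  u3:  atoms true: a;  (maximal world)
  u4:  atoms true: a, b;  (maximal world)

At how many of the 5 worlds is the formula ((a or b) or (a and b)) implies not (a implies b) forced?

u0: does not force it — u0 does not force ((a or b) or (a and b)) implies not (a implies b): at the accessible world u2, u2 forces (a or b) or (a and b) but u2 does not force not (a implies b).
u1: forces it.
u2: does not force it — u2 does not force ((a or b) or (a and b)) implies not (a implies b): already at u2 itself, u2 forces (a or b) or (a and b) but u2 does not force not (a implies b).
u3: forces it.
u4: does not force it.
Worlds forcing the formula: {u1, u3}.

2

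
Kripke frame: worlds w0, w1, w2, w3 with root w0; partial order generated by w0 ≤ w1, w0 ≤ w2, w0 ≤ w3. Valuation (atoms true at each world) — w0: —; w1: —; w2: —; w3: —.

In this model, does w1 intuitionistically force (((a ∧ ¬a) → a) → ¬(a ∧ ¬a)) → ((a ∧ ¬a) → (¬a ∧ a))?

Yes

w1 ⊩ (((a ∧ ¬a) → a) → ¬(a ∧ ¬a)) → ((a ∧ ¬a) → (¬a ∧ a)): every world accessible from w1 that forces ((a ∧ ¬a) → a) → ¬(a ∧ ¬a) (namely w1) also forces (a ∧ ¬a) → (¬a ∧ a).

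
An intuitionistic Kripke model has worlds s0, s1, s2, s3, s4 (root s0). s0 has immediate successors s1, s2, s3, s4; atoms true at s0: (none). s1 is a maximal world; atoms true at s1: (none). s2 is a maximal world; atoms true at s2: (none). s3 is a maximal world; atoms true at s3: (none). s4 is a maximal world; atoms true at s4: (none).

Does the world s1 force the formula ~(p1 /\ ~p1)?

Yes

s1 ||- ~(p1 /\ ~p1): no world accessible from s1 forces p1 /\ ~p1.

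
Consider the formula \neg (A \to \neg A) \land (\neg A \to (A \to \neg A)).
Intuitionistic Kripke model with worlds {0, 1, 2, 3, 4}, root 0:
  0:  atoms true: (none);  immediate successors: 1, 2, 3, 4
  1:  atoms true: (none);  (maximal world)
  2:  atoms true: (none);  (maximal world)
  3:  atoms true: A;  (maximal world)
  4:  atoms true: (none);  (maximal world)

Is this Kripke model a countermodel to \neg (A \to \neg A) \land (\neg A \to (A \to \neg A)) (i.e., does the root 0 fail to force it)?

0 \nVdash \neg (A \to \neg A) \land (\neg A \to (A \to \neg A)) since 0 fails \neg (A \to \neg A).
So the root 0 does not force \neg (A \to \neg A) \land (\neg A \to (A \to \neg A)); the model is a countermodel.

Yes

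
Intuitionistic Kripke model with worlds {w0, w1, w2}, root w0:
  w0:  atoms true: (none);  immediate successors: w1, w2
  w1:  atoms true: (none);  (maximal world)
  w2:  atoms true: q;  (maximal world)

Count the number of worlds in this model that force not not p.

0

w0: does not force it — w0 does not force not not p since w0 is accessible from w0 and w0 forces not p.
w1: does not force it — w1 does not force not not p since w1 is accessible from w1 and w1 forces not p.
w2: does not force it.
Worlds forcing the formula: { }.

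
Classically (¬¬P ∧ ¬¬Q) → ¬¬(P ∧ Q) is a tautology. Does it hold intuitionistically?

This is the distribution of double negation over conjunction, which is intuitionistically derivable.
Assume ¬¬P, ¬¬Q, and ¬(P ∧ Q). From P we'd get ¬Q (since P ∧ Q is refuted), contradicting ¬¬Q; so ¬P, contradicting ¬¬P.

Yes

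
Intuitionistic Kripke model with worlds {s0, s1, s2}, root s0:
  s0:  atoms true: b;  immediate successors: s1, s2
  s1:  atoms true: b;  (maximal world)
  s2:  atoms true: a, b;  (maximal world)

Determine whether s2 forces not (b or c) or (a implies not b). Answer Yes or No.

s2 does not force not (b or c) or (a implies not b): neither disjunct is forced at s2.
s2 does not force not (b or c) since s2 is accessible from s2 and s2 forces b or c.
s2 forces b or c via the disjunct b.

No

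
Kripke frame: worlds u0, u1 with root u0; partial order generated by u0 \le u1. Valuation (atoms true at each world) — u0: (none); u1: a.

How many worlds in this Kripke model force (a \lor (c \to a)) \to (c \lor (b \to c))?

u0: forces it.
u1: forces it.
Worlds forcing the formula: {u0, u1}.

2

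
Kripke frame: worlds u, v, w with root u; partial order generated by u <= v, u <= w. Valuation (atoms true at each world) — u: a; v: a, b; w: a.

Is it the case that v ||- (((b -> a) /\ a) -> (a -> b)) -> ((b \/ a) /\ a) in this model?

Yes

v ||- (((b -> a) /\ a) -> (a -> b)) -> ((b \/ a) /\ a): every world accessible from v that forces ((b -> a) /\ a) -> (a -> b) (namely v) also forces (b \/ a) /\ a.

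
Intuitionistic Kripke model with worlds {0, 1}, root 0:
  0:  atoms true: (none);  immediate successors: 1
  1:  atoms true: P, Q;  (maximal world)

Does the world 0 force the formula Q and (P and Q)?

No

0 does not force Q and (P and Q) since 0 fails Q.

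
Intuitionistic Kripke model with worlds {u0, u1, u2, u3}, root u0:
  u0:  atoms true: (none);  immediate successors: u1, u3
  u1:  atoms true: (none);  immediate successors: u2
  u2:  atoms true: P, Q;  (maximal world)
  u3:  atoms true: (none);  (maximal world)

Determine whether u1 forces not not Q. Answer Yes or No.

Yes

u1 forces not not Q: no world accessible from u1 forces not Q.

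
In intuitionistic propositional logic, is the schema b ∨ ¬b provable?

No

This is the law of excluded middle, which is not intuitionistically valid.
A Kripke countermodel: worlds w0, w1; order generated by w0 ≤ w1; atoms true at each world — w0:{}; w1:{b}.
w0 ⊮ b ∨ ¬b: neither disjunct is forced at w0.
w0 lacks atom b, so w0 ⊮ b.
So the root w0 does not force the formula.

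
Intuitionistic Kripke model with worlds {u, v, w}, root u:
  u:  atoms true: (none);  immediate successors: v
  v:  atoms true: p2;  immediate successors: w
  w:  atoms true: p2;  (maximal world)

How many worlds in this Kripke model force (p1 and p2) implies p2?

3

u: forces it.
v: forces it.
w: forces it.
Worlds forcing the formula: {u, v, w}.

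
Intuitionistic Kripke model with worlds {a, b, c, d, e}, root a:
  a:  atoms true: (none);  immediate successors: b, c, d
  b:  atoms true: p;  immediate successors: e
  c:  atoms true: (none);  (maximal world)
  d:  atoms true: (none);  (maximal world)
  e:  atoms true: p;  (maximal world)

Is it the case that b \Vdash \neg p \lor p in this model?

b \Vdash \neg p \lor p via the disjunct p.

Yes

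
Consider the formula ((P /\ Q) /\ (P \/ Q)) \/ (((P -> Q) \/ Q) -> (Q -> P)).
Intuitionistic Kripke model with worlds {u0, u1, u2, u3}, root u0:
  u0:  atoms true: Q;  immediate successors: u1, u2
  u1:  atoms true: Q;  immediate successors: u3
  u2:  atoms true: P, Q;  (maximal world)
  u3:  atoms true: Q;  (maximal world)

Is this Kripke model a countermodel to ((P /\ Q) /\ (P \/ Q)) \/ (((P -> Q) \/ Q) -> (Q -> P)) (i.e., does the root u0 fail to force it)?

Yes

u0 ||-/- ((P /\ Q) /\ (P \/ Q)) \/ (((P -> Q) \/ Q) -> (Q -> P)): neither disjunct is forced at u0.
u0 ||-/- (P /\ Q) /\ (P \/ Q) since u0 fails P /\ Q.
So the root u0 does not force ((P /\ Q) /\ (P \/ Q)) \/ (((P -> Q) \/ Q) -> (Q -> P)); the model is a countermodel.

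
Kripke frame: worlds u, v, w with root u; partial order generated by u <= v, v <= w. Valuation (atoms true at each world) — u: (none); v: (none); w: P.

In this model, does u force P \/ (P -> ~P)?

No

u ||-/- P \/ (P -> ~P): neither disjunct is forced at u.
u lacks atom P, so u ||-/- P.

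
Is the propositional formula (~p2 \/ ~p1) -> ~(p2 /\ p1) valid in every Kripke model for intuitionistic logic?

Yes

This is a constructively valid De Morgan direction (disjunction of negations to negated conjunction), which is intuitionistically derivable.
If ~p2 holds at a world then no accessible world forces p2, hence none forces p2 /\ p1; likewise for ~p1.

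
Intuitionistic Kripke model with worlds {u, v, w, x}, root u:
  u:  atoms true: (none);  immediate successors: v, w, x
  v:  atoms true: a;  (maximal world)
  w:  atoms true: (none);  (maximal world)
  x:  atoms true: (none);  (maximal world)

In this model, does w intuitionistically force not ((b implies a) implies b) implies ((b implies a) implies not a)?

w forces not ((b implies a) implies b) implies ((b implies a) implies not a): every world accessible from w that forces not ((b implies a) implies b) (namely w) also forces (b implies a) implies not a.

Yes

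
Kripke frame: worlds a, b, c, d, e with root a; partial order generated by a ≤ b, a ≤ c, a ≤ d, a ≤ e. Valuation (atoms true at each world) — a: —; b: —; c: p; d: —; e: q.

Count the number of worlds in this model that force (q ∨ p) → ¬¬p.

a: does not force it — a ⊮ (q ∨ p) → ¬¬p: at the accessible world e, e ⊩ q ∨ p but e ⊮ ¬¬p.
b: forces it.
c: forces it.
d: forces it.
e: does not force it.
Worlds forcing the formula: {b, c, d}.

3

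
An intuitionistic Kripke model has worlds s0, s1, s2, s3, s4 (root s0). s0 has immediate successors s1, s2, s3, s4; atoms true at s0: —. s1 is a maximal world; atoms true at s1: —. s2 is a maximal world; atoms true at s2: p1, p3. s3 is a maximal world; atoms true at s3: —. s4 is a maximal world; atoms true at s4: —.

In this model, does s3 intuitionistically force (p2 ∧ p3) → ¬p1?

s3 ⊩ (p2 ∧ p3) → ¬p1 vacuously: no world accessible from s3 forces the antecedent p2 ∧ p3.

Yes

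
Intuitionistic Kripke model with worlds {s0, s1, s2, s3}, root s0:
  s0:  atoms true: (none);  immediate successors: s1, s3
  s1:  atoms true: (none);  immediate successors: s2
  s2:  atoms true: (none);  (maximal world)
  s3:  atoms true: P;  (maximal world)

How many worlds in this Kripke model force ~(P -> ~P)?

s0: does not force it — s0 ||-/- ~(P -> ~P) since s1 is accessible from s0 and s1 ||- P -> ~P.
s1: does not force it — s1 ||-/- ~(P -> ~P) since s1 is accessible from s1 and s1 ||- P -> ~P.
s2: does not force it.
s3: forces it.
Worlds forcing the formula: {s3}.

1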